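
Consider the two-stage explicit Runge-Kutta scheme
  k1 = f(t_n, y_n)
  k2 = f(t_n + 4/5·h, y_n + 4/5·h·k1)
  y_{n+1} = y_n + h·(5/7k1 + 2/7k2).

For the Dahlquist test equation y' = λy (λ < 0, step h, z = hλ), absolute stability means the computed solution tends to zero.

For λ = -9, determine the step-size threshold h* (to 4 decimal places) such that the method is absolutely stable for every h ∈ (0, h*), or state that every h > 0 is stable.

Test eqn y'=λy, z=hλ:
  k1=λy_n ⇒ h·k1=z·y_n;  k2=λ(1+4/5z)y_n ⇒ h·k2=z(1+4/5z)y_n
  y_{n+1}/y_n = 1 + 5/7z + 2/7z(1+4/5z) = 1 + z + 8/35z²
  Hence R(z) = 1 + z + 8/35z².

Find x<0 with |R(x)|<1.
x=-0.38: |R|=0.6530
R=1: x+8/35x²=0 ⇒ x=−35/8=-4.3750; min R=1−1/(4·8/35)=-0.0938>−1
Confirm numerically:
  x=-4.324: |R|=0.94959 <1
  x=-3.967: |R|=0.63005 <1
  x=-2.695: |R|=0.03488 <1
  x=-4.813: |R|=1.48185 >1
  x=-4.690: |R|=1.33768 >1
Interval (-4.3750, 0).

(-4.3750,0); λ=-9 ⇒ h* = (35/8)/9 = 0.4861.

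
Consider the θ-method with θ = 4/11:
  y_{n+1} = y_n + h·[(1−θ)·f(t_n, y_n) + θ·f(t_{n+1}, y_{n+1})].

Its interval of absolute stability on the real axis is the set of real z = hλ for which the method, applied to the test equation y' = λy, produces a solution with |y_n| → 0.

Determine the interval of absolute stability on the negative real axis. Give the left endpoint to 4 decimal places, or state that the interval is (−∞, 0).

With y'=λy (z=hλ):
  y_{n+1} = y_n + z·[7/11·y_n + 4/11·y_{n+1}] ⇒ (1 − 4/11z)y_{n+1} = (1 + 7/11z)y_n
  ⇒ R(z) = (1 + 7/11z)/(1 − 4/11z).

Find x<0 with |R(x)|<1.
x=-1.19: |R|=0.1694
R=−1: 1+7/11x = −1+4/11x ⇒ -3/11x=2 ⇒ x=2/(-3/11)=-7.3333
Confirm numerically:
  x=-6.369: |R|=0.92069 <1
  x=-6.365: |R|=0.92032 <1
  x=-3.697: |R|=0.57697 <1
  x=-3.526: |R|=0.54501 <1
  x=-7.590: |R|=1.01862 >1
  x=-7.412: |R|=1.00581 >1
  x=-7.355: |R|=1.00161 >1
Stable set (-7.3333, 0).

(-7.3333, 0).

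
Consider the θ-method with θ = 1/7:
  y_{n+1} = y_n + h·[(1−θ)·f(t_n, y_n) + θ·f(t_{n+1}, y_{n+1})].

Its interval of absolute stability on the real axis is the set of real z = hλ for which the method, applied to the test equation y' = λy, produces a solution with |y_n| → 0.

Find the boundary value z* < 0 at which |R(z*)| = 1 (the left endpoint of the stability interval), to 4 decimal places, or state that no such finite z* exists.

Test eqn y'=λy, z=hλ:
  y_{n+1} = y_n + z·[6/7·y_n + 1/7·y_{n+1}] ⇒ (1 − 1/7z)y_{n+1} = (1 + 6/7z)y_n
  R(z) = (1 + 6/7z)/(1 − 1/7z).

Need |R(x)|<1, x<0.
x=-1.15: |R|=0.0123
R=−1: 1+6/7x = −1+1/7x ⇒ -5/7x=2 ⇒ x=2/(-5/7)=-2.8000
Confirm numerically:
  x=-2.517: |R|=0.85132 <1
  x=-2.494: |R|=0.83885 <1
  x=-1.134: |R|=0.02410 <1
  x=-3.117: |R|=1.15667 >1
  x=-3.043: |R|=1.12098 >1
So |R|<1 on (-2.8000, 0).

left endpoint -2.8000.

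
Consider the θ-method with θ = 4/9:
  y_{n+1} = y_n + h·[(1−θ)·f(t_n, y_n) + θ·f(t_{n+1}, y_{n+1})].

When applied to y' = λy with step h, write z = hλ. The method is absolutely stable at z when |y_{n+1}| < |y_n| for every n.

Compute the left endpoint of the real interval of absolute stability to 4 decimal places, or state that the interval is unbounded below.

Test eqn y'=λy, z=hλ:
  y_{n+1} = y_n + z·[5/9·y_n + 4/9·y_{n+1}] ⇒ (1 − 4/9z)y_{n+1} = (1 + 5/9z)y_n
  R(z) = (1 + 5/9z)/(1 − 4/9z).

Need |R(x)|<1, x<0.
x=-1.74: |R|=0.0188
R=−1: 1+5/9x = −1+4/9x ⇒ -1/9x=2 ⇒ x=2/(-1/9)=-18.0000
Confirm numerically:
  x=-13.831: |R|=0.93519 <1
  x=-10.907: |R|=0.86522 <1
  x=-10.836: |R|=0.86314 <1
  x=-9.594: |R|=0.82257 <1
  x=-18.509: |R|=1.00613 >1
  x=-18.312: |R|=1.00379 >1
  x=-18.093: |R|=1.00114 >1
Stable set (-18.0000, 0).

left endpoint -18.0000.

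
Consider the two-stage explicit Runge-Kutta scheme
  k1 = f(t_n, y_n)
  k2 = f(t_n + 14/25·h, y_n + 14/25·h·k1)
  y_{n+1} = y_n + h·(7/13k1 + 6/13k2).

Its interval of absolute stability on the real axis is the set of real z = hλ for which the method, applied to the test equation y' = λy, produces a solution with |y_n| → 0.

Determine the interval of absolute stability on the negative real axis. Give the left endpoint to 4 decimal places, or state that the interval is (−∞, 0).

With y'=λy (z=hλ):
  k1=λy_n ⇒ h·k1=z·y_n;  k2=λ(1+14/25z)y_n ⇒ h·k2=z(1+14/25z)y_n
  y_{n+1}/y_n = 1 + 7/13z + 6/13z(1+14/25z) = 1 + z + 84/325z²
  ⇒ R(z) = 1 + z + 84/325z².

Find x<0 with |R(x)|<1.
x=-1.23: |R|=0.1610
R=1: x+84/325x²=0 ⇒ x=−325/84=-3.8690; min R=1−1/(4·84/325)=0.0327>−1
Confirm numerically:
  x=-3.590: |R|=0.74108 <1
  x=-3.575: |R|=0.72830 <1
  x=-2.525: |R|=0.12285 <1
  x=-1.880: |R|=0.03351 <1
  x=-4.211: |R|=1.37217 >1
  x=-3.988: |R|=1.12261 >1
So |R|<1 on (-3.8690, 0).

(-3.8690, 0).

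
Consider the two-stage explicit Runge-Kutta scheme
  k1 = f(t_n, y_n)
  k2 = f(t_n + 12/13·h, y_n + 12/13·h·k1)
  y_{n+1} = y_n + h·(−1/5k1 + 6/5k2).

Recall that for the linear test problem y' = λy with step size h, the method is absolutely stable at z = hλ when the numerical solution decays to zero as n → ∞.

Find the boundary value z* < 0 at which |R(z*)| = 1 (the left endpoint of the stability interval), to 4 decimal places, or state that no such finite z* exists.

z* = -0.9028.

Test eqn y'=λy, z=hλ:
  k1=λy_n ⇒ h·k1=z·y_n;  k2=λ(1+12/13z)y_n ⇒ h·k2=z(1+12/13z)y_n
  y_{n+1}/y_n = 1 − 1/5z + 6/5z(1+12/13z) = 1 + z + 72/65z²
  ⇒ R(z) = 1 + z + 72/65z².

Solve |R(x)|<1 on ℝ⁻.
x=-0.87: |R|=0.9684
R=1: x+72/65x²=0 ⇒ x=−65/72=-0.9028; min R=1−1/(4·72/65)=0.7743>−1
Confirm numerically:
  x=-0.842: |R|=0.94331 <1
  x=-0.748: |R|=0.87176 <1
  x=-0.440: |R|=0.77445 <1
  x=-1.369: |R|=1.70699 >1
  x=-1.321: |R|=1.61197 >1
  x=-1.202: |R|=1.39840 >1
So |R|<1 on (-0.9028, 0).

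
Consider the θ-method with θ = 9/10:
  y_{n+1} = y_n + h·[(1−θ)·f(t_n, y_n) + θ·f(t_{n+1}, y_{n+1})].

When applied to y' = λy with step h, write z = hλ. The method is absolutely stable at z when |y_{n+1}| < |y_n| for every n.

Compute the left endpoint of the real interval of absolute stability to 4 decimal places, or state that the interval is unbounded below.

Test eqn y'=λy, z=hλ:
  y_{n+1} = y_n + z·[1/10·y_n + 9/10·y_{n+1}] ⇒ (1 − 9/10z)y_{n+1} = (1 + 1/10z)y_n
  so R(z) = (1 + 1/10z)/(1 − 9/10z).

Need |R(x)|<1, x<0.
x=-0.48: |R|=0.6648
x=-2: |R|=0.2857
x=-10: |R|=0.0000
x=-100: |R|=0.0989
θ=9/10≥1/2 ⇒ |1+1/10x|<|1−9/10x| ∀x<0 ⇒ unbounded interval.

unbounded; (−∞, 0).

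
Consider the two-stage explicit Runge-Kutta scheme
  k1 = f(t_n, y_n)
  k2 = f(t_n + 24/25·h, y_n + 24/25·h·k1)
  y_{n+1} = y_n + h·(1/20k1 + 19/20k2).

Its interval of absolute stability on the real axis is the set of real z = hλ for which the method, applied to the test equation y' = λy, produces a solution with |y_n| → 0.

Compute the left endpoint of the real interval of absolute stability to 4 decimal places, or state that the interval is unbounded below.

z* = -1.0965.

Test eqn y'=λy, z=hλ:
  k1=λy_n ⇒ h·k1=z·y_n;  k2=λ(1+24/25z)y_n ⇒ h·k2=z(1+24/25z)y_n
  y_{n+1}/y_n = 1 + 1/20z + 19/20z(1+24/25z) = 1 + z + 114/125z²
  so R(z) = 1 + z + 114/125z².

Boundary: |R(x)|=1, x<0.
x=-1.48: |R|=1.5176
R=1: x+114/125x²=0 ⇒ x=−125/114=-1.0965; min R=1−1/(4·114/125)=0.7259>−1
Confirm numerically:
  x=-0.958: |R|=0.87900 <1
  x=-0.891: |R|=0.83302 <1
  x=-0.866: |R|=0.81796 <1
  x=-0.573: |R|=0.72644 <1
  x=-1.682: |R|=1.89816 >1
  x=-1.470: |R|=1.50074 >1
  x=-1.222: |R|=1.13988 >1
Interval (-1.0965, 0).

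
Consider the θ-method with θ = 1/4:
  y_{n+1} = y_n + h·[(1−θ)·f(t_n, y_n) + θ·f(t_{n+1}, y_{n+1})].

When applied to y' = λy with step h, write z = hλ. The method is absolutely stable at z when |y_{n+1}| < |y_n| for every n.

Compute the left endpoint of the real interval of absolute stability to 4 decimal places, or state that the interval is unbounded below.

On y'=λy, z=hλ:
  y_{n+1} = y_n + z·[3/4·y_n + 1/4·y_{n+1}] ⇒ (1 − 1/4z)y_{n+1} = (1 + 3/4z)y_n
  R(z) = (1 + 3/4z)/(1 − 1/4z).

Solve |R(x)|<1 on ℝ⁻.
x=-0.5: |R|=0.5556
R=−1: 1+3/4x = −1+1/4x ⇒ -1/2x=2 ⇒ x=2/(-1/2)=-4.0000
Confirm numerically:
  x=-2.343: |R|=0.47753 <1
  x=-1.891: |R|=0.28399 <1
  x=-1.687: |R|=0.18657 <1
  x=-4.440: |R|=1.10427 >1
  x=-4.252: |R|=1.06108 >1
  x=-4.182: |R|=1.04449 >1
Stable set (-4.0000, 0).

z* = -4.0000.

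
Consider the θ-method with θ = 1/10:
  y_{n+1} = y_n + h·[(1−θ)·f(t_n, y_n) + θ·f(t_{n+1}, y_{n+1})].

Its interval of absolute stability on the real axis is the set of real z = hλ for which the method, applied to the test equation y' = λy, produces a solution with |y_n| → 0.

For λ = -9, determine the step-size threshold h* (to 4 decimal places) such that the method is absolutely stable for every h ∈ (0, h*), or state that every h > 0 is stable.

Test eqn y'=λy, z=hλ:
  y_{n+1} = y_n + z·[9/10·y_n + 1/10·y_{n+1}] ⇒ (1 − 1/10z)y_{n+1} = (1 + 9/10z)y_n
  Hence R(z) = (1 + 9/10z)/(1 − 1/10z).

Need |R(x)|<1, x<0.
x=-1.48: |R|=0.2892
R=−1: 1+9/10x = −1+1/10x ⇒ -4/5x=2 ⇒ x=2/(-4/5)=-2.5000
Confirm numerically:
  x=-2.238: |R|=0.82873 <1
  x=-2.232: |R|=0.82472 <1
  x=-1.617: |R|=0.39193 <1
  x=-3.076: |R|=1.35240 >1
  x=-2.786: |R|=1.17895 >1
Interval (-2.5000, 0).

(-2.5000,0); λ=-9 ⇒ h* = (5/2)/9 = 0.2778.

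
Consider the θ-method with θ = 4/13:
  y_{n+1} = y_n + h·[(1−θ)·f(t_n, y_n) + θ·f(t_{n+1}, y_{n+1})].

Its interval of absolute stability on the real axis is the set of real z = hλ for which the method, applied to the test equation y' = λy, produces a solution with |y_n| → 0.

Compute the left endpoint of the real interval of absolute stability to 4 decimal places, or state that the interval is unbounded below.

On y'=λy, z=hλ:
  y_{n+1} = y_n + z·[9/13·y_n + 4/13·y_{n+1}] ⇒ (1 − 4/13z)y_{n+1} = (1 + 9/13z)y_n
  ⇒ R(z) = (1 + 9/13z)/(1 − 4/13z).

Need |R(x)|<1, x<0.
x=-0.56: |R|=0.5223
R=−1: 1+9/13x = −1+4/13x ⇒ -5/13x=2 ⇒ x=2/(-5/13)=-5.2000
Confirm numerically:
  x=-4.649: |R|=0.91281 <1
  x=-4.016: |R|=0.79631 <1
  x=-3.421: |R|=0.66665 <1
  x=-3.322: |R|=0.64280 <1
  x=-5.709: |R|=1.07102 >1
  x=-5.665: |R|=1.06520 >1
Interval (-5.2000, 0).

left endpoint -5.2000.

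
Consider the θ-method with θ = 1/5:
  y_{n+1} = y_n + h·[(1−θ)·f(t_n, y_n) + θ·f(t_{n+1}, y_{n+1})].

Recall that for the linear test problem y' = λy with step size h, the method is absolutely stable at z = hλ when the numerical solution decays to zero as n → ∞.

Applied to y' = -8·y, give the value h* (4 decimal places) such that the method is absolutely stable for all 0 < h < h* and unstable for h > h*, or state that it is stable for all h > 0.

On y'=λy, z=hλ:
  y_{n+1} = y_n + z·[4/5·y_n + 1/5·y_{n+1}] ⇒ (1 − 1/5z)y_{n+1} = (1 + 4/5z)y_n
  ⇒ R(z) = (1 + 4/5z)/(1 − 1/5z).

Find x<0 with |R(x)|<1.
x=-1.05: |R|=0.1322
R=−1: 1+4/5x = −1+1/5x ⇒ -3/5x=2 ⇒ x=2/(-3/5)=-3.3333
Confirm numerically:
  x=-3.124: |R|=0.92270 <1
  x=-2.396: |R|=0.61979 <1
  x=-1.371: |R|=0.07597 <1
  x=-3.760: |R|=1.14612 >1
  x=-3.445: |R|=1.03967 >1
Stable set (-3.3333, 0).

(-3.3333,0); λ=-8 ⇒ h* = (10/3)/8 = 0.4167.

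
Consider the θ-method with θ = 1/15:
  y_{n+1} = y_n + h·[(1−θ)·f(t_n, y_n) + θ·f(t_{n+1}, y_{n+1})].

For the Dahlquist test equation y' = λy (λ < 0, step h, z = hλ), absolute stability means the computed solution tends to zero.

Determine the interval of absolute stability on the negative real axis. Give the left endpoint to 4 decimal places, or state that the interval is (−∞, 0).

Test eqn y'=λy, z=hλ:
  y_{n+1} = y_n + z·[14/15·y_n + 1/15·y_{n+1}] ⇒ (1 − 1/15z)y_{n+1} = (1 + 14/15z)y_n
  Hence R(z) = (1 + 14/15z)/(1 − 1/15z).

Need |R(x)|<1, x<0.
x=-1: |R|=0.0625
R=−1: 1+14/15x = −1+1/15x ⇒ -13/15x=2 ⇒ x=2/(-13/15)=-2.3077
Confirm numerically:
  x=-2.017: |R|=0.77793 <1
  x=-1.923: |R|=0.70449 <1
  x=-1.602: |R|=0.44742 <1
  x=-1.216: |R|=0.12481 <1
  x=-2.837: |R|=1.38577 >1
  x=-2.462: |R|=1.11488 >1
Stable set (-2.3077, 0).

(-2.3077, 0).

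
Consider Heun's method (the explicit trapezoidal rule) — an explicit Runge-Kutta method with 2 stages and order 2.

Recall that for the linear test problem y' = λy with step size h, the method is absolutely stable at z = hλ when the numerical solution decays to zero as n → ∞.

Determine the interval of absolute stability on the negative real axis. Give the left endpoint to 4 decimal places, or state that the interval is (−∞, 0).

z∈(-2.0000,0).

On y'=λy, z=hλ:
  order 2, 2-stage ⇒ R(z)=1+z+z^2/2
  (e.g. R(-0.95)=0.50125, |R|=0.50125)

Boundary: |R(x)|=1, x<0.
x=-0.95: |R|=0.5012
|R(-1.22)|=0.5242 |R(-0.94)|=0.5018 |R(-0.58)|=0.5882
Bisect:
  x_lo=-2.7848 |R|=2.0928  x_hi=-0.2246 |R|=0.8006
  mid=-1.50471 |R|=0.62736 →hi
  mid=-2.14477 |R|=1.15525 →lo
  mid=-1.82474 |R|=0.84010 →hi
  mid=-1.98475 |R|=0.98487 →hi
  mid=-2.06476 |R|=1.06686 →lo
  mid=-2.02476 |R|=1.02506 →lo
  mid=-2.00476 |R|=1.00477 →lo
  mid=-1.99475 |R|=0.99477 →hi
  mid=-1.99975 |R|=0.99975 →hi
  ...
  [-2.00007,-1.99991] ⇒ x*=-2.0000
So |R|<1 on (-2.0000, 0).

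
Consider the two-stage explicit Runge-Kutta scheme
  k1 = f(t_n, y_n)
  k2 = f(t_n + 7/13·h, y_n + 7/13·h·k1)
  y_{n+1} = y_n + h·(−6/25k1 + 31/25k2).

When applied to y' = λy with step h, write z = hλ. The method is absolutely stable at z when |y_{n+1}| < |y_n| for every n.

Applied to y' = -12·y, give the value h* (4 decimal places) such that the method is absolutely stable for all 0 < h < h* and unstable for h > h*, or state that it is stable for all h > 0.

(-1.4977,0); λ=-12 ⇒ h* = (325/217)/12 = 0.1248.

On y'=λy, z=hλ:
  k1=λy_n ⇒ h·k1=z·y_n;  k2=λ(1+7/13z)y_n ⇒ h·k2=z(1+7/13z)y_n
  y_{n+1}/y_n = 1 − 6/25z + 31/25z(1+7/13z) = 1 + z + 217/325z²
  Hence R(z) = 1 + z + 217/325z².

Find x<0 with |R(x)|<1.
x=-0.53: |R|=0.6576
R=1: x+217/325x²=0 ⇒ x=−325/217=-1.4977; min R=1−1/(4·217/325)=0.6256>−1
Confirm numerically:
  x=-1.110: |R|=0.71266 <1
  x=-1.002: |R|=0.66837 <1
  x=-0.777: |R|=0.62611 <1
  x=-2.030: |R|=1.72149 >1
  x=-2.006: |R|=1.68082 >1
  x=-1.937: |R|=1.56816 >1
Interval (-1.4977, 0).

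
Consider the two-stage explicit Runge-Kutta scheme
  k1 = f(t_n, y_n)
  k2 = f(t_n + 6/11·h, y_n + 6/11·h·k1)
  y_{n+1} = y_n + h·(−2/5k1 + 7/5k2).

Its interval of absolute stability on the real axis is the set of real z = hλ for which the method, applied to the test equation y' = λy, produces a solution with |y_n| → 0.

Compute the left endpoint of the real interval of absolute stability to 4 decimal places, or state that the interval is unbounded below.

left endpoint -1.3095.

Test eqn y'=λy, z=hλ:
  k1=λy_n ⇒ h·k1=z·y_n;  k2=λ(1+6/11z)y_n ⇒ h·k2=z(1+6/11z)y_n
  y_{n+1}/y_n = 1 − 2/5z + 7/5z(1+6/11z) = 1 + z + 42/55z²
  R(z) = 1 + z + 42/55z².

Solve |R(x)|<1 on ℝ⁻.
x=-1.47: |R|=1.1801
R=1: x+42/55x²=0 ⇒ x=−55/42=-1.3095; min R=1−1/(4·42/55)=0.6726>−1
Confirm numerically:
  x=-1.272: |R|=0.96355 <1
  x=-0.834: |R|=0.69715 <1
  x=-0.680: |R|=0.67311 <1
  x=-1.874: |R|=1.80780 >1
  x=-1.605: |R|=1.36215 >1
  x=-1.360: |R|=1.05242 >1
Stable set (-1.3095, 0).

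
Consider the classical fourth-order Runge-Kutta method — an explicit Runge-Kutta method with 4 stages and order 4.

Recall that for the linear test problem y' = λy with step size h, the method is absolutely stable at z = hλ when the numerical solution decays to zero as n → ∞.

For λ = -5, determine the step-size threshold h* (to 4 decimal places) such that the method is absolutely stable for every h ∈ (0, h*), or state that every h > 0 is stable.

Set f=λy, z=hλ:
  order 4, 4-stage ⇒ R(z)=1+z+z^2/2+z^3/6+z^4/24
  (e.g. R(-1.43)=0.27932, |R|=0.27932)

Boundary: |R(x)|=1, x<0.
x=-1.43: |R|=0.2793
|R(-2.99)|=1.3551 |R(-2.16)|=0.4002 |R(-1.7)|=0.2742
Bisect:
  x_lo=-3.5341 |R|=2.8538  x_hi=-0.1167 |R|=0.8898
  mid=-1.82540 |R|=0.28953 →hi
  mid=-2.67972 |R|=0.85216 →hi
  mid=-3.10689 |R|=1.60347 →lo
  mid=-2.89331 |R|=1.17544 →lo
  mid=-2.78652 |R|=1.00184 →lo
  mid=-2.73312 |R|=0.92415 →hi
  mid=-2.75982 |R|=0.96226 →hi
  mid=-2.77317 |R|=0.98187 →hi
  ...
  [-2.78547,-2.78526] ⇒ x*=-2.7853
So |R|<1 on (-2.7853, 0).

(-2.7853,0); λ=-5 ⇒ h* = 0.5571.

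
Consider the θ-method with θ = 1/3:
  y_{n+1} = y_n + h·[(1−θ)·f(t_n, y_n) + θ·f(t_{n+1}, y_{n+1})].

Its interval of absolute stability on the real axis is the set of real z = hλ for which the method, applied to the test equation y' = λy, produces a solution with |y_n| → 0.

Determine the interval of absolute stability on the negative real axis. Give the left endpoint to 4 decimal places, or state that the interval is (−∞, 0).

(-6.0000, 0).

With y'=λy (z=hλ):
  y_{n+1} = y_n + z·[2/3·y_n + 1/3·y_{n+1}] ⇒ (1 − 1/3z)y_{n+1} = (1 + 2/3z)y_n
  so R(z) = (1 + 2/3z)/(1 − 1/3z).

Boundary: |R(x)|=1, x<0.
x=-1.21: |R|=0.1378
R=−1: 1+2/3x = −1+1/3x ⇒ -1/3x=2 ⇒ x=2/(-1/3)=-6.0000
Confirm numerically:
  x=-5.670: |R|=0.96194 <1
  x=-5.247: |R|=0.90869 <1
  x=-4.677: |R|=0.82767 <1
  x=-4.634: |R|=0.82106 <1
  x=-6.578: |R|=1.06035 >1
  x=-6.487: |R|=1.05133 >1
  x=-6.200: |R|=1.02174 >1
So |R|<1 on (-6.0000, 0).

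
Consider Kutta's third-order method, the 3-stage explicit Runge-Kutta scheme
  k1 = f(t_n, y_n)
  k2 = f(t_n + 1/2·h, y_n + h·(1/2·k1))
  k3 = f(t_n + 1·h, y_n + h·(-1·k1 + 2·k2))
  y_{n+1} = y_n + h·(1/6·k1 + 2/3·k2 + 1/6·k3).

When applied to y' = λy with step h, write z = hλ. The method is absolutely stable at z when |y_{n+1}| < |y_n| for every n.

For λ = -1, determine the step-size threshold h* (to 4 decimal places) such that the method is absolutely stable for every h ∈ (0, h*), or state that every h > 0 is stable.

(-2.5127,0); λ=-1 ⇒ h* = 2.5127.

On y'=λy, z=hλ:
  order 3, 3-stage ⇒ R(z)=1+z+z^2/2+z^3/6
  (e.g. R(-1.46)=0.08711, |R|=0.08711)

Need |R(x)|<1, x<0.
x=-1.46: |R|=0.0871
|R(-2.78)|=1.4966 |R(-2.74)|=1.4147 |R(-1.67)|=0.0518
Bisect:
  x_lo=-3.0687 |R|=2.1764  x_hi=-0.3745 |R|=0.6869
  mid=-1.72158 |R|=0.09008 →hi
  mid=-2.39512 |R|=0.81679 →hi
  mid=-2.73189 |R|=1.39839 →lo
  mid=-2.56350 |R|=1.08543 →lo
  mid=-2.47931 |R|=0.94587 →hi
  mid=-2.52141 |R|=1.01430 →lo
  mid=-2.50036 |R|=0.97975 →hi
  mid=-2.51088 |R|=0.99694 →hi
  mid=-2.51615 |R|=1.00560 →lo
  ...
  [-2.51286,-2.51269] ⇒ x*=-2.5127
Stable set (-2.5127, 0).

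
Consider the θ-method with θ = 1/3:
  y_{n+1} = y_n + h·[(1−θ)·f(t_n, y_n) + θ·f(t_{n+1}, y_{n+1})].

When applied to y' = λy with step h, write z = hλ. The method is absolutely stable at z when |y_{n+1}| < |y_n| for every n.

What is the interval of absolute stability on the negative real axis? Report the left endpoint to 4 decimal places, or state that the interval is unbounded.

On y'=λy, z=hλ:
  y_{n+1} = y_n + z·[2/3·y_n + 1/3·y_{n+1}] ⇒ (1 − 1/3z)y_{n+1} = (1 + 2/3z)y_n
  so R(z) = (1 + 2/3z)/(1 − 1/3z).

Solve |R(x)|<1 on ℝ⁻.
x=-1.13: |R|=0.1792
R=−1: 1+2/3x = −1+1/3x ⇒ -1/3x=2 ⇒ x=2/(-1/3)=-6.0000
Confirm numerically:
  x=-5.549: |R|=0.94725 <1
  x=-4.946: |R|=0.86735 <1
  x=-4.659: |R|=0.82491 <1
  x=-2.968: |R|=0.49196 <1
  x=-6.551: |R|=1.05769 >1
  x=-6.320: |R|=1.03433 >1
  x=-6.069: |R|=1.00761 >1
So |R|<1 on (-6.0000, 0).

(-6.0000, 0).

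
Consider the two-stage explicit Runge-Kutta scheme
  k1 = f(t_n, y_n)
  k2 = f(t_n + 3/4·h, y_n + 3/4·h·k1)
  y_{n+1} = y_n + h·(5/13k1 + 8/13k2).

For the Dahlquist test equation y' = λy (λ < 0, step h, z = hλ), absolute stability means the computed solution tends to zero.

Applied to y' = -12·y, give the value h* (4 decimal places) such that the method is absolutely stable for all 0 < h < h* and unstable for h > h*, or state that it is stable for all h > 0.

(-2.1667,0); λ=-12 ⇒ h* = (13/6)/12 = 0.1806.

With y'=λy (z=hλ):
  k1=λy_n ⇒ h·k1=z·y_n;  k2=λ(1+3/4z)y_n ⇒ h·k2=z(1+3/4z)y_n
  y_{n+1}/y_n = 1 + 5/13z + 8/13z(1+3/4z) = 1 + z + 6/13z²
  ⇒ R(z) = 1 + z + 6/13z².

Boundary: |R(x)|=1, x<0.
x=-1.71: |R|=0.6396
R=1: x+6/13x²=0 ⇒ x=−13/6=-2.1667; min R=1−1/(4·6/13)=0.4583>−1
Confirm numerically:
  x=-2.139: |R|=0.97269 <1
  x=-1.996: |R|=0.84278 <1
  x=-1.301: |R|=0.48020 <1
  x=-2.489: |R|=1.37029 >1
  x=-2.450: |R|=1.32038 >1
  x=-2.318: |R|=1.16190 >1
So |R|<1 on (-2.1667, 0).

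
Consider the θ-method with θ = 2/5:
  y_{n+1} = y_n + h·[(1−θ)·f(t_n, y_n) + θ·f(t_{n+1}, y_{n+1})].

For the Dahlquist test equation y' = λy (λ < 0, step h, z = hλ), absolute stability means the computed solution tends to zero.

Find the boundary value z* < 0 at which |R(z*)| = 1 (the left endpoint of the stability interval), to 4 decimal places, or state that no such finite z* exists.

With y'=λy (z=hλ):
  y_{n+1} = y_n + z·[3/5·y_n + 2/5·y_{n+1}] ⇒ (1 − 2/5z)y_{n+1} = (1 + 3/5z)y_n
  Hence R(z) = (1 + 3/5z)/(1 − 2/5z).

Need |R(x)|<1, x<0.
x=-1.72: |R|=0.0190
R=−1: 1+3/5x = −1+2/5x ⇒ -1/5x=2 ⇒ x=2/(-1/5)=-10.0000
Confirm numerically:
  x=-8.953: |R|=0.95429 <1
  x=-8.607: |R|=0.93729 <1
  x=-6.435: |R|=0.80050 <1
  x=-10.346: |R|=1.01347 >1
  x=-10.124: |R|=1.00491 >1
Stable set (-10.0000, 0).

z* = -10.0000.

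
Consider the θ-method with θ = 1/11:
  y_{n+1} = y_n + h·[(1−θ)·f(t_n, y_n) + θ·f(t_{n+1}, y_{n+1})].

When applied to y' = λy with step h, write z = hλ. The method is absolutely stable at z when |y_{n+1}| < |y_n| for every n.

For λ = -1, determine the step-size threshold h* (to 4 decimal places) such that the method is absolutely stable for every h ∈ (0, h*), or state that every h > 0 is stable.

(-2.4444,0); λ=-1 ⇒ h* = (22/9)/1 = 2.4444.

On y'=λy, z=hλ:
  y_{n+1} = y_n + z·[10/11·y_n + 1/11·y_{n+1}] ⇒ (1 − 1/11z)y_{n+1} = (1 + 10/11z)y_n
  Hence R(z) = (1 + 10/11z)/(1 − 1/11z).

Boundary: |R(x)|=1, x<0.
x=-1.75: |R|=0.5098
R=−1: 1+10/11x = −1+1/11x ⇒ -9/11x=2 ⇒ x=2/(-9/11)=-2.4444
Confirm numerically:
  x=-2.013: |R|=0.70161 <1
  x=-1.865: |R|=0.59464 <1
  x=-1.301: |R|=0.16340 <1
  x=-1.200: |R|=0.08197 <1
  x=-3.022: |R|=1.37070 >1
  x=-2.916: |R|=1.30497 >1
  x=-2.664: |R|=1.14461 >1
Stable set (-2.4444, 0).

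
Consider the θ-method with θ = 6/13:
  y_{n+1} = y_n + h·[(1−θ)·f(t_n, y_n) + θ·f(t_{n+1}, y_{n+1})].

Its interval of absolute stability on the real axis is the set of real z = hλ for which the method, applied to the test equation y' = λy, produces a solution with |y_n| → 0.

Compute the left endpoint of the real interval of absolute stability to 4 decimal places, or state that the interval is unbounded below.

Set f=λy, z=hλ:
  y_{n+1} = y_n + z·[7/13·y_n + 6/13·y_{n+1}] ⇒ (1 − 6/13z)y_{n+1} = (1 + 7/13z)y_n
  ⇒ R(z) = (1 + 7/13z)/(1 − 6/13z).

Find x<0 with |R(x)|<1.
x=-0.57: |R|=0.5487
R=−1: 1+7/13x = −1+6/13x ⇒ -1/13x=2 ⇒ x=2/(-1/13)=-26.0000
Confirm numerically:
  x=-23.508: |R|=0.98382 <1
  x=-23.364: |R|=0.98279 <1
  x=-19.266: |R|=0.94763 <1
  x=-26.596: |R|=1.00345 >1
  x=-26.450: |R|=1.00262 >1
  x=-26.203: |R|=1.00119 >1
Interval (-26.0000, 0).

left endpoint -26.0000.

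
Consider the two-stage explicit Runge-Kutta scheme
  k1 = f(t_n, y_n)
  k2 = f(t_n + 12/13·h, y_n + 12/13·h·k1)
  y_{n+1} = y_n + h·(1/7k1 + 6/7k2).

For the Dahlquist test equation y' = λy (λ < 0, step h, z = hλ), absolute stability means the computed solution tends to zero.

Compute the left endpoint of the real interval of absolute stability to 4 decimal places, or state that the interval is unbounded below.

Test eqn y'=λy, z=hλ:
  k1=λy_n ⇒ h·k1=z·y_n;  k2=λ(1+12/13z)y_n ⇒ h·k2=z(1+12/13z)y_n
  y_{n+1}/y_n = 1 + 1/7z + 6/7z(1+12/13z) = 1 + z + 72/91z²
  Hence R(z) = 1 + z + 72/91z².

Find x<0 with |R(x)|<1.
x=-0.56: |R|=0.6881
R=1: x+72/91x²=0 ⇒ x=−91/72=-1.2639; min R=1−1/(4·72/91)=0.6840>−1
Confirm numerically:
  x=-0.923: |R|=0.75105 <1
  x=-0.843: |R|=0.71927 <1
  x=-0.817: |R|=0.71112 <1
  x=-0.592: |R|=0.68529 <1
  x=-1.852: |R|=1.86177 >1
  x=-1.532: |R|=1.32499 >1
Interval (-1.2639, 0).

left endpoint -1.2639.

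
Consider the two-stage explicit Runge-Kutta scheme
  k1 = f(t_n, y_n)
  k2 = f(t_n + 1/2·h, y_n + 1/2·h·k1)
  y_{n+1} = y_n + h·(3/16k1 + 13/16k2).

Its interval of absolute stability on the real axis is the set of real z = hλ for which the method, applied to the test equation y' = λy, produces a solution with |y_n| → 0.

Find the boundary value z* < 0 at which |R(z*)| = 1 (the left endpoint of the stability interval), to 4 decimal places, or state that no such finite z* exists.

Test eqn y'=λy, z=hλ:
  k1=λy_n ⇒ h·k1=z·y_n;  k2=λ(1+1/2z)y_n ⇒ h·k2=z(1+1/2z)y_n
  y_{n+1}/y_n = 1 + 3/16z + 13/16z(1+1/2z) = 1 + z + 13/32z²
  R(z) = 1 + z + 13/32z².

Find x<0 with |R(x)|<1.
x=-0.91: |R|=0.4264
R=1: x+13/32x²=0 ⇒ x=−32/13=-2.4615; min R=1−1/(4·13/32)=0.3846>−1
Confirm numerically:
  x=-2.428: |R|=0.96692 <1
  x=-1.183: |R|=0.38554 <1
  x=-1.157: |R|=0.38683 <1
  x=-2.663: |R|=1.21795 >1
  x=-2.626: |R|=1.17545 >1
Interval (-2.4615, 0).

z* = -2.4615.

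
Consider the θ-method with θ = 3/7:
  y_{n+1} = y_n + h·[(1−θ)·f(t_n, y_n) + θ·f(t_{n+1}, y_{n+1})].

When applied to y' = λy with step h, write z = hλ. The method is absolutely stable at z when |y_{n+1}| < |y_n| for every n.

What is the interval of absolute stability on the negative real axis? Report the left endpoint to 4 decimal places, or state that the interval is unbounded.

With y'=λy (z=hλ):
  y_{n+1} = y_n + z·[4/7·y_n + 3/7·y_{n+1}] ⇒ (1 − 3/7z)y_{n+1} = (1 + 4/7z)y_n
  so R(z) = (1 + 4/7z)/(1 − 3/7z).

Boundary: |R(x)|=1, x<0.
x=-1.31: |R|=0.1610
R=−1: 1+4/7x = −1+3/7x ⇒ -1/7x=2 ⇒ x=2/(-1/7)=-14.0000
Confirm numerically:
  x=-13.736: |R|=0.99452 <1
  x=-12.958: |R|=0.97729 <1
  x=-9.781: |R|=0.88391 <1
  x=-7.118: |R|=0.75728 <1
  x=-14.409: |R|=1.00814 >1
  x=-14.042: |R|=1.00085 >1
Stable set (-14.0000, 0).

(-14.0000, 0).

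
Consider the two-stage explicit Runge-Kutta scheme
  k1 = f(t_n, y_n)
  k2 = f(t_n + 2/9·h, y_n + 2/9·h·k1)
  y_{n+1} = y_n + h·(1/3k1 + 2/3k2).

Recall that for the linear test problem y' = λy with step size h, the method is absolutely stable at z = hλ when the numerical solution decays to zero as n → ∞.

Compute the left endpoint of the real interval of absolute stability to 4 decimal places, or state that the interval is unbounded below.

left endpoint -6.7500.

With y'=λy (z=hλ):
  k1=λy_n ⇒ h·k1=z·y_n;  k2=λ(1+2/9z)y_n ⇒ h·k2=z(1+2/9z)y_n
  y_{n+1}/y_n = 1 + 1/3z + 2/3z(1+2/9z) = 1 + z + 4/27z²
  so R(z) = 1 + z + 4/27z².

Solve |R(x)|<1 on ℝ⁻.
x=-0.38: |R|=0.6414
R=1: x+4/27x²=0 ⇒ x=−27/4=-6.7500; min R=1−1/(4·4/27)=-0.6875>−1
Confirm numerically:
  x=-6.515: |R|=0.77318 <1
  x=-6.337: |R|=0.61227 <1
  x=-4.404: |R|=0.53063 <1
  x=-7.137: |R|=1.40919 >1
  x=-6.959: |R|=1.21547 >1
So |R|<1 on (-6.7500, 0).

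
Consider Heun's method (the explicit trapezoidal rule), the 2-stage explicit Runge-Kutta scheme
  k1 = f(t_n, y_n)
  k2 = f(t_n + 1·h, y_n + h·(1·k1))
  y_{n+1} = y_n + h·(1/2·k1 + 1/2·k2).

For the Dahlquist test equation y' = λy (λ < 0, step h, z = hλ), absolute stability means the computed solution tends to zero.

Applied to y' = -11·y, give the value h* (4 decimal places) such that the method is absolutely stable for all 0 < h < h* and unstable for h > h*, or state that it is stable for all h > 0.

(-2.0000,0); λ=-11 ⇒ h* = 0.1818.

Test eqn y'=λy, z=hλ:
  order 2, 2-stage ⇒ R(z)=1+z+z^2/2
  (e.g. R(-1.17)=0.51445, |R|=0.51445)

Need |R(x)|<1, x<0.
x=-1.17: |R|=0.5144
|R(-1.04)|=0.5008 |R(-0.83)|=0.5145 |R(-0.53)|=0.6104
Bisect:
  x_lo=-2.7139 |R|=1.9687  x_hi=-0.1615 |R|=0.8516
  mid=-1.43766 |R|=0.59577 →hi
  mid=-2.07576 |R|=1.07863 →lo
  mid=-1.75671 |R|=0.78630 →hi
  mid=-1.91623 |R|=0.91974 →hi
  mid=-1.99599 |R|=0.99600 →hi
  mid=-2.03588 |R|=1.03652 →lo
  mid=-2.01594 |R|=1.01606 →lo
  ...
  [-2.00005,-1.99989] ⇒ x*=-2.0000
Stable set (-2.0000, 0).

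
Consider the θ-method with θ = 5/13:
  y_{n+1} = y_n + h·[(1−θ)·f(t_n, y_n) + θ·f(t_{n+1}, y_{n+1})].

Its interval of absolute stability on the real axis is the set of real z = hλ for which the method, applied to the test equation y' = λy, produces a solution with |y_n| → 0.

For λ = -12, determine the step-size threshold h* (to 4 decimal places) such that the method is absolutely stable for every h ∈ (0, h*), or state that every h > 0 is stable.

With y'=λy (z=hλ):
  y_{n+1} = y_n + z·[8/13·y_n + 5/13·y_{n+1}] ⇒ (1 − 5/13z)y_{n+1} = (1 + 8/13z)y_n
  R(z) = (1 + 8/13z)/(1 − 5/13z).

Boundary: |R(x)|=1, x<0.
x=-0.57: |R|=0.5325
R=−1: 1+8/13x = −1+5/13x ⇒ -3/13x=2 ⇒ x=2/(-3/13)=-8.6667
Confirm numerically:
  x=-8.605: |R|=0.99670 <1
  x=-7.453: |R|=0.92756 <1
  x=-3.740: |R|=0.53375 <1
  x=-9.199: |R|=1.02707 >1
  x=-9.100: |R|=1.02222 >1
  x=-8.725: |R|=1.00309 >1
Stable set (-8.6667, 0).

(-8.6667,0); λ=-12 ⇒ h* = (26/3)/12 = 0.7222.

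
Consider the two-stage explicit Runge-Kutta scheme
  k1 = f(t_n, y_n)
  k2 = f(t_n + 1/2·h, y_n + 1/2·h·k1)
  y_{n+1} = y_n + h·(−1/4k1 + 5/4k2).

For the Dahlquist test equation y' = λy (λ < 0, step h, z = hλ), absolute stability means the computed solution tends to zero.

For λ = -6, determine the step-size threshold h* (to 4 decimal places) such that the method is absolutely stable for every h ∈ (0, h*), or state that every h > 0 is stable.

Test eqn y'=λy, z=hλ:
  k1=λy_n ⇒ h·k1=z·y_n;  k2=λ(1+1/2z)y_n ⇒ h·k2=z(1+1/2z)y_n
  y_{n+1}/y_n = 1 − 1/4z + 5/4z(1+1/2z) = 1 + z + 5/8z²
  so R(z) = 1 + z + 5/8z².

Boundary: |R(x)|=1, x<0.
x=-0.93: |R|=0.6106
R=1: x+5/8x²=0 ⇒ x=−8/5=-1.6000; min R=1−1/(4·5/8)=0.6000>−1
Confirm numerically:
  x=-1.390: |R|=0.81756 <1
  x=-1.292: |R|=0.75129 <1
  x=-1.225: |R|=0.71289 <1
  x=-1.220: |R|=0.71025 <1
  x=-1.806: |R|=1.23252 >1
  x=-1.719: |R|=1.12785 >1
  x=-1.621: |R|=1.02128 >1
So |R|<1 on (-1.6000, 0).

(-1.6000,0); λ=-6 ⇒ h* = (8/5)/6 = 0.2667.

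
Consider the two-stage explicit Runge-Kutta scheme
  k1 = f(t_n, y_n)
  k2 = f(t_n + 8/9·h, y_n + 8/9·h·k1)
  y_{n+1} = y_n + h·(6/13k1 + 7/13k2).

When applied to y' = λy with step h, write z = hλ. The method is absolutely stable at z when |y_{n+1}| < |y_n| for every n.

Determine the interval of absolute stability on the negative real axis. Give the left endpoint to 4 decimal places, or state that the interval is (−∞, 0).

With y'=λy (z=hλ):
  k1=λy_n ⇒ h·k1=z·y_n;  k2=λ(1+8/9z)y_n ⇒ h·k2=z(1+8/9z)y_n
  y_{n+1}/y_n = 1 + 6/13z + 7/13z(1+8/9z) = 1 + z + 56/117z²
  ⇒ R(z) = 1 + z + 56/117z².

Find x<0 with |R(x)|<1.
x=-1.49: |R|=0.5726
R=1: x+56/117x²=0 ⇒ x=−117/56=-2.0893; min R=1−1/(4·56/117)=0.4777>−1
Confirm numerically:
  x=-1.952: |R|=0.87174 <1
  x=-1.657: |R|=0.65716 <1
  x=-1.168: |R|=0.48496 <1
  x=-1.138: |R|=0.48185 <1
  x=-2.430: |R|=1.39628 >1
  x=-2.341: |R|=1.28204 >1
  x=-2.233: |R|=1.15360 >1
So |R|<1 on (-2.0893, 0).

(-2.0893, 0).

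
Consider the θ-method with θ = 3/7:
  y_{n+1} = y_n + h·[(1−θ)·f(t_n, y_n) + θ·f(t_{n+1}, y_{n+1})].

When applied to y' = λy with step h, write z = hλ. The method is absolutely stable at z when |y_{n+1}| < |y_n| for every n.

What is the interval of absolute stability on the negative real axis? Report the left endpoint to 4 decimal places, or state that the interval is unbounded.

Test eqn y'=λy, z=hλ:
  y_{n+1} = y_n + z·[4/7·y_n + 3/7·y_{n+1}] ⇒ (1 − 3/7z)y_{n+1} = (1 + 4/7z)y_n
  so R(z) = (1 + 4/7z)/(1 − 3/7z).

Need |R(x)|<1, x<0.
x=-0.83: |R|=0.3878
R=−1: 1+4/7x = −1+3/7x ⇒ -1/7x=2 ⇒ x=2/(-1/7)=-14.0000
Confirm numerically:
  x=-13.736: |R|=0.99452 <1
  x=-13.451: |R|=0.98841 <1
  x=-11.047: |R|=0.92643 <1
  x=-9.538: |R|=0.87471 <1
  x=-14.543: |R|=1.01073 >1
  x=-14.530: |R|=1.01048 >1
So |R|<1 on (-14.0000, 0).

z∈(-14.0000,0).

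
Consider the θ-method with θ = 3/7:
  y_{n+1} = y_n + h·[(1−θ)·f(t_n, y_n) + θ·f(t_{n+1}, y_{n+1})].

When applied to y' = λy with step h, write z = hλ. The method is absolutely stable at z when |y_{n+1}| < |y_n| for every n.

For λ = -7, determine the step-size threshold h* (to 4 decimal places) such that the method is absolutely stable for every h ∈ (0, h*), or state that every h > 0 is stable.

(-14.0000,0); λ=-7 ⇒ h* = (14)/7 = 2.0000.

With y'=λy (z=hλ):
  y_{n+1} = y_n + z·[4/7·y_n + 3/7·y_{n+1}] ⇒ (1 − 3/7z)y_{n+1} = (1 + 4/7z)y_n
  so R(z) = (1 + 4/7z)/(1 − 3/7z).

Boundary: |R(x)|=1, x<0.
x=-0.97: |R|=0.3148
R=−1: 1+4/7x = −1+3/7x ⇒ -1/7x=2 ⇒ x=2/(-1/7)=-14.0000
Confirm numerically:
  x=-11.243: |R|=0.93231 <1
  x=-9.657: |R|=0.87926 <1
  x=-5.804: |R|=0.66426 <1
  x=-5.605: |R|=0.64749 <1
  x=-14.398: |R|=1.00793 >1
  x=-14.311: |R|=1.00623 >1
  x=-14.062: |R|=1.00126 >1
Stable set (-14.0000, 0).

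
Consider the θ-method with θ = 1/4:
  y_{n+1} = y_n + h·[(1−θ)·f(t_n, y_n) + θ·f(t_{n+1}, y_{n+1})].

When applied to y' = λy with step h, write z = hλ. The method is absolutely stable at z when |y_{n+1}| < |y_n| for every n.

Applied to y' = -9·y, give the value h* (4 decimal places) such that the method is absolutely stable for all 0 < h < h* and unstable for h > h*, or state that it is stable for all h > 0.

Test eqn y'=λy, z=hλ:
  y_{n+1} = y_n + z·[3/4·y_n + 1/4·y_{n+1}] ⇒ (1 − 1/4z)y_{n+1} = (1 + 3/4z)y_n
  R(z) = (1 + 3/4z)/(1 − 1/4z).

Solve |R(x)|<1 on ℝ⁻.
x=-0.37: |R|=0.6613
R=−1: 1+3/4x = −1+1/4x ⇒ -1/2x=2 ⇒ x=2/(-1/2)=-4.0000
Confirm numerically:
  x=-3.051: |R|=0.73082 <1
  x=-2.550: |R|=0.55725 <1
  x=-2.355: |R|=0.48230 <1
  x=-1.677: |R|=0.18161 <1
  x=-4.344: |R|=1.08245 >1
  x=-4.043: |R|=1.01069 >1
  x=-4.035: |R|=1.00871 >1
Stable set (-4.0000, 0).

(-4.0000,0); λ=-9 ⇒ h* = (4)/9 = 0.4444.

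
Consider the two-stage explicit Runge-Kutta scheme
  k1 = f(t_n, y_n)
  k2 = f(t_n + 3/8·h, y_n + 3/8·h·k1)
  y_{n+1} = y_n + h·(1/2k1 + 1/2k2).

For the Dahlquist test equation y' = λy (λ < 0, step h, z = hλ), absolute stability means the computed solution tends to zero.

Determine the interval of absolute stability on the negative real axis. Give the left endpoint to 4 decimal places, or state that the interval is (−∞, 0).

z∈(-5.3333,0).

With y'=λy (z=hλ):
  k1=λy_n ⇒ h·k1=z·y_n;  k2=λ(1+3/8z)y_n ⇒ h·k2=z(1+3/8z)y_n
  y_{n+1}/y_n = 1 + 1/2z + 1/2z(1+3/8z) = 1 + z + 3/16z²
  R(z) = 1 + z + 3/16z².

Find x<0 with |R(x)|<1.
x=-0.87: |R|=0.2719
R=1: x+3/16x²=0 ⇒ x=−16/3=-5.3333; min R=1−1/(4·3/16)=-0.3333>−1
Confirm numerically:
  x=-5.214: |R|=0.88334 <1
  x=-4.788: |R|=0.51043 <1
  x=-4.342: |R|=0.19293 <1
  x=-3.368: |R|=0.24111 <1
  x=-5.891: |R|=1.61598 >1
  x=-5.660: |R|=1.34668 >1
  x=-5.369: |R|=1.03591 >1
So |R|<1 on (-5.3333, 0).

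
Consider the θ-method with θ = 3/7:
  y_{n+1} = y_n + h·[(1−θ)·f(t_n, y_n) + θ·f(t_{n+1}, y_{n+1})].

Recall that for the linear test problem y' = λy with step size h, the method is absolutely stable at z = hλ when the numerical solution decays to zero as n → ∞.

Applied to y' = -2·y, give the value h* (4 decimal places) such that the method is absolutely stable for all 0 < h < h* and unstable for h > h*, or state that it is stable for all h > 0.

(-14.0000,0); λ=-2 ⇒ h* = (14)/2 = 7.0000.

Test eqn y'=λy, z=hλ:
  y_{n+1} = y_n + z·[4/7·y_n + 3/7·y_{n+1}] ⇒ (1 − 3/7z)y_{n+1} = (1 + 4/7z)y_n
  so R(z) = (1 + 4/7z)/(1 − 3/7z).

Boundary: |R(x)|=1, x<0.
x=-0.7: |R|=0.4615
R=−1: 1+4/7x = −1+3/7x ⇒ -1/7x=2 ⇒ x=2/(-1/7)=-14.0000
Confirm numerically:
  x=-7.990: |R|=0.80594 <1
  x=-7.631: |R|=0.78694 <1
  x=-7.358: |R|=0.77155 <1
  x=-14.297: |R|=1.00595 >1
  x=-14.278: |R|=1.00558 >1
Interval (-14.0000, 0).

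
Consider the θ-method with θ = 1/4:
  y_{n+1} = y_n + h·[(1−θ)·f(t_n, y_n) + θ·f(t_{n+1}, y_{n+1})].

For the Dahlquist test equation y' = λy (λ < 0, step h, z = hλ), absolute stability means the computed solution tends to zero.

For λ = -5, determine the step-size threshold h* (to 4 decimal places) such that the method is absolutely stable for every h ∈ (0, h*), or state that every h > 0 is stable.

(-4.0000,0); λ=-5 ⇒ h* = (4)/5 = 0.8000.

On y'=λy, z=hλ:
  y_{n+1} = y_n + z·[3/4·y_n + 1/4·y_{n+1}] ⇒ (1 − 1/4z)y_{n+1} = (1 + 3/4z)y_n
  so R(z) = (1 + 3/4z)/(1 − 1/4z).

Solve |R(x)|<1 on ℝ⁻.
x=-0.84: |R|=0.3058
R=−1: 1+3/4x = −1+1/4x ⇒ -1/2x=2 ⇒ x=2/(-1/2)=-4.0000
Confirm numerically:
  x=-3.911: |R|=0.97750 <1
  x=-3.761: |R|=0.93841 <1
  x=-2.039: |R|=0.35055 <1
  x=-1.614: |R|=0.14998 <1
  x=-4.363: |R|=1.08681 >1
  x=-4.319: |R|=1.07669 >1
  x=-4.072: |R|=1.01784 >1
Stable set (-4.0000, 0).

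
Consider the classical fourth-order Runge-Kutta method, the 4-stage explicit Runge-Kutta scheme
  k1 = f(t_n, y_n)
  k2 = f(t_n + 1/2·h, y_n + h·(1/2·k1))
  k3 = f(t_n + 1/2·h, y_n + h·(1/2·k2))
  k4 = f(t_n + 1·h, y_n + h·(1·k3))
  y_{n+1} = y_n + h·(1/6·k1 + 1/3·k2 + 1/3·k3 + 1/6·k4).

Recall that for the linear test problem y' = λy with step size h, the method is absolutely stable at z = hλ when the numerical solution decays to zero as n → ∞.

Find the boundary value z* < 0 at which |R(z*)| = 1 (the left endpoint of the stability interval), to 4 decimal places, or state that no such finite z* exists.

On y'=λy, z=hλ:
  order 4, 4-stage ⇒ R(z)=1+z+z^2/2+z^3/6+z^4/24
  (e.g. R(-0.4)=0.67040, |R|=0.67040)

Need |R(x)|<1, x<0.
x=-0.4: |R|=0.6704
|R(-2.75)|=0.9481 |R(-2.1)|=0.3718 |R(-1.03)|=0.3652
Bisect:
  x_lo=-3.6349 |R|=3.2409  x_hi=-0.3037 |R|=0.7381
  mid=-1.96931 |R|=0.32357 →hi
  mid=-2.80212 |R|=1.02566 →lo
  mid=-2.38571 |R|=0.54678 →hi
  mid=-2.59392 |R|=0.74777 →hi
  mid=-2.69802 |R|=0.87619 →hi
  mid=-2.75007 |R|=0.94818 →hi
  mid=-2.77609 |R|=0.98622 →hi
  mid=-2.78910 |R|=1.00576 →lo
  ...
  [-2.78545,-2.78524] ⇒ x*=-2.7853
Stable set (-2.7853, 0).

z* = -2.7853.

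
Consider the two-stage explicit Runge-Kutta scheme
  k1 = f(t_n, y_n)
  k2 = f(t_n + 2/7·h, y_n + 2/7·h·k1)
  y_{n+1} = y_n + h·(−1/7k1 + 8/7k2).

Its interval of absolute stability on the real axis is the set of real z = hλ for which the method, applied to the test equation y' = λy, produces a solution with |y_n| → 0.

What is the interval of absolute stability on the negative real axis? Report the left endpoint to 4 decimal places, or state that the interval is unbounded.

On y'=λy, z=hλ:
  k1=λy_n ⇒ h·k1=z·y_n;  k2=λ(1+2/7z)y_n ⇒ h·k2=z(1+2/7z)y_n
  y_{n+1}/y_n = 1 − 1/7z + 8/7z(1+2/7z) = 1 + z + 16/49z²
  ⇒ R(z) = 1 + z + 16/49z².

Need |R(x)|<1, x<0.
x=-0.88: |R|=0.3729
R=1: x+16/49x²=0 ⇒ x=−49/16=-3.0625; min R=1−1/(4·16/49)=0.2344>−1
Confirm numerically:
  x=-2.814: |R|=0.77166 <1
  x=-2.769: |R|=0.73463 <1
  x=-2.644: |R|=0.63869 <1
  x=-2.376: |R|=0.46739 <1
  x=-3.296: |R|=1.25130 >1
  x=-3.132: |R|=1.07108 >1
So |R|<1 on (-3.0625, 0).

z∈(-3.0625,0).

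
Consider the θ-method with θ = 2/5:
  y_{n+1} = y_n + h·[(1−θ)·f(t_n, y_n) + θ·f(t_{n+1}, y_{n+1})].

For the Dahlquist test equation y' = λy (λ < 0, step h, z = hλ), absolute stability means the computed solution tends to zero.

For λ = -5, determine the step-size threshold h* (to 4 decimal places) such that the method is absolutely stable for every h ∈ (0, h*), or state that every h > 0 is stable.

Test eqn y'=λy, z=hλ:
  y_{n+1} = y_n + z·[3/5·y_n + 2/5·y_{n+1}] ⇒ (1 − 2/5z)y_{n+1} = (1 + 3/5z)y_n
  ⇒ R(z) = (1 + 3/5z)/(1 − 2/5z).

Need |R(x)|<1, x<0.
x=-1.58: |R|=0.0319
R=−1: 1+3/5x = −1+2/5x ⇒ -1/5x=2 ⇒ x=2/(-1/5)=-10.0000
Confirm numerically:
  x=-9.595: |R|=0.98326 <1
  x=-9.440: |R|=0.97655 <1
  x=-7.590: |R|=0.88057 <1
  x=-10.368: |R|=1.01430 >1
  x=-10.141: |R|=1.00558 >1
  x=-10.102: |R|=1.00405 >1
Stable set (-10.0000, 0).

(-10.0000,0); λ=-5 ⇒ h* = (10)/5 = 2.0000.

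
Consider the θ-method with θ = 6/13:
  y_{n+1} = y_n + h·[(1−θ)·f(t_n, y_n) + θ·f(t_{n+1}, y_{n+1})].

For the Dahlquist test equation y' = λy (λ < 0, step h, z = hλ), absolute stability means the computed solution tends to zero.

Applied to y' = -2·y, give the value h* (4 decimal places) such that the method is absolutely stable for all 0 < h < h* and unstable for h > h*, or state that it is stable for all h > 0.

(-26.0000,0); λ=-2 ⇒ h* = (26)/2 = 13.0000.

Test eqn y'=λy, z=hλ:
  y_{n+1} = y_n + z·[7/13·y_n + 6/13·y_{n+1}] ⇒ (1 − 6/13z)y_{n+1} = (1 + 7/13z)y_n
  Hence R(z) = (1 + 7/13z)/(1 − 6/13z).

Find x<0 with |R(x)|<1.
x=-0.37: |R|=0.6840
R=−1: 1+7/13x = −1+6/13x ⇒ -1/13x=2 ⇒ x=2/(-1/13)=-26.0000
Confirm numerically:
  x=-21.423: |R|=0.96766 <1
  x=-18.575: |R|=0.94034 <1
  x=-14.553: |R|=0.88589 <1
  x=-26.432: |R|=1.00252 >1
  x=-26.251: |R|=1.00147 >1
  x=-26.166: |R|=1.00098 >1
So |R|<1 on (-26.0000, 0).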